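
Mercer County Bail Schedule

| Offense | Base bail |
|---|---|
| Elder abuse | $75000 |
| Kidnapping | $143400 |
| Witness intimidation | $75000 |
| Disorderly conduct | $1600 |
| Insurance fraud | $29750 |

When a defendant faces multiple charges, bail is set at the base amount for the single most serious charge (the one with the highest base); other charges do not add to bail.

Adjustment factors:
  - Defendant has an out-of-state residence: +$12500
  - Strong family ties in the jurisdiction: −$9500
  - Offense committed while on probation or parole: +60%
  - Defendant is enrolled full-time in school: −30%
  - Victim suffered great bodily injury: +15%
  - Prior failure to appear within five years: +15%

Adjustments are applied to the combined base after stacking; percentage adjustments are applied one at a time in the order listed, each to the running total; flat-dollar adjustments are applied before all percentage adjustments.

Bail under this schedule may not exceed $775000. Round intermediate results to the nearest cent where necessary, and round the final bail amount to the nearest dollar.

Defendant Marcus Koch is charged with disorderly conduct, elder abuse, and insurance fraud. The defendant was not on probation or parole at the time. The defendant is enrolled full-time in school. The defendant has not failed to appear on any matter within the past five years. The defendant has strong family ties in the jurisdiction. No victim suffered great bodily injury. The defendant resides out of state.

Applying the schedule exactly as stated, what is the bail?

Base amounts from the schedule: disorderly conduct $1600; elder abuse $75000; insurance fraud $29750.
Stacking rule: use the highest base only. Highest is elder abuse at $75000. Combined base = $75000.
Defendant has an out-of-state residence (+$12500 flat): $75000 + $12500 = $87500.
Strong family ties in the jurisdiction (−$9500 flat): $87500 − $9500 = $78000.
Defendant is enrolled full-time in school (−30%): $78000 × 0.7 = $54600.
$54600 is within the $775000 maximum.

$54600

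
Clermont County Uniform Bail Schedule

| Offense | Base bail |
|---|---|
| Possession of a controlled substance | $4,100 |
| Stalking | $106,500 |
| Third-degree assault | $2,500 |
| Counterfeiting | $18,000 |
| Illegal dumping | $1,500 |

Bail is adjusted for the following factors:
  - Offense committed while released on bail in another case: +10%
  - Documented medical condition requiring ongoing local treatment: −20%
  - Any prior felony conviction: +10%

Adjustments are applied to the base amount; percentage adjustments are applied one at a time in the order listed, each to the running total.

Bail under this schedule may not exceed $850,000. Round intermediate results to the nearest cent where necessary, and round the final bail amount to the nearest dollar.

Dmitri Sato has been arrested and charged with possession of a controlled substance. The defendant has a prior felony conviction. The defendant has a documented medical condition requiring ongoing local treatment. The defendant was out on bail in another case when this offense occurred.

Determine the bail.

$3,969

Base amounts from the schedule: possession of a controlled substance $4,100.
Single charge. Combined base = $4,100.
Offense committed while released on bail in another case (+10%): $4,100 × 1.1 = $4,510.
Documented medical condition requiring ongoing local treatment (−20%): $4,510 × 0.8 = $3,608.
Any prior felony conviction (+10%): $3,608 × 1.1 = $3,968.80.
$3,968.80 is within the $850,000 maximum.
Rounded to the nearest dollar: $3,969.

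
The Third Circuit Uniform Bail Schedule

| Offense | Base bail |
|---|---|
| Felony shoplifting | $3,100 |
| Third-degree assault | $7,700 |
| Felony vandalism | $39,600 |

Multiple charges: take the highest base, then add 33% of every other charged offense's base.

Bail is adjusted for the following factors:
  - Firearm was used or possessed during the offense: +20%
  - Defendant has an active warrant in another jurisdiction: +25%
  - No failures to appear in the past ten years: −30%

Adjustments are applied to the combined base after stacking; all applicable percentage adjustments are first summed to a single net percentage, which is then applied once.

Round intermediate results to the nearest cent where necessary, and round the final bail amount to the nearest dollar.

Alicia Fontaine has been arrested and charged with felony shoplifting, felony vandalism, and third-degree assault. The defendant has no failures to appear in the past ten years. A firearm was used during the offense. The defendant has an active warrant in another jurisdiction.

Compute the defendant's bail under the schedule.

Base amounts from the schedule: felony shoplifting $3,100; felony vandalism $39,600; third-degree assault $7,700.
Stacking rule: highest base plus 33% of each additional charge. Highest is felony vandalism at $39,600. Additional: $3,100 × 33% = $1,023; $7,700 × 33% = $2,541. Combined base = $39,600 + $3,564 = $43,164.
Net percentage adjustment: +20% +25% −30% = +15%. $43,164 × 1.15 = $49,638.60.
Rounded to the nearest dollar: $49,639.

$49,639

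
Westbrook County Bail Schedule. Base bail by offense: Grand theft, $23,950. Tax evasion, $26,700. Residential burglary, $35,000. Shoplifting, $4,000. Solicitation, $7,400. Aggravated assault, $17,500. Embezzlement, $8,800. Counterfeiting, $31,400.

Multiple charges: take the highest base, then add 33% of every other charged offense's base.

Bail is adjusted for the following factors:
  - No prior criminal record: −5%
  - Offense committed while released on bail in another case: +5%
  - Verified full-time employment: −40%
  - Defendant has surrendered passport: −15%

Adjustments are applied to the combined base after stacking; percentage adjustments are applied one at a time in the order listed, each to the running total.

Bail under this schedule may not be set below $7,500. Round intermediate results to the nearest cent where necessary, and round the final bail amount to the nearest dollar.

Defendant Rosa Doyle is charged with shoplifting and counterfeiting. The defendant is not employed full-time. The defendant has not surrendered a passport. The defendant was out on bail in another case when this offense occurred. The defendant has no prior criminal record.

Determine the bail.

Base amounts from the schedule: shoplifting $4,000; counterfeiting $31,400.
Stacking rule: highest base plus 33% of each additional charge. Highest is counterfeiting at $31,400. Additional: $4,000 × 33% = $1,320. Combined base = $31,400 + $1,320 = $32,720.
No prior criminal record (−5%): $32,720 × 0.95 = $31,084.
Offense committed while released on bail in another case (+5%): $31,084 × 1.05 = $32,638.20.
$32,638.20 is at or above the $7,500 minimum.
Rounded to the nearest dollar: $32,638.

$32,638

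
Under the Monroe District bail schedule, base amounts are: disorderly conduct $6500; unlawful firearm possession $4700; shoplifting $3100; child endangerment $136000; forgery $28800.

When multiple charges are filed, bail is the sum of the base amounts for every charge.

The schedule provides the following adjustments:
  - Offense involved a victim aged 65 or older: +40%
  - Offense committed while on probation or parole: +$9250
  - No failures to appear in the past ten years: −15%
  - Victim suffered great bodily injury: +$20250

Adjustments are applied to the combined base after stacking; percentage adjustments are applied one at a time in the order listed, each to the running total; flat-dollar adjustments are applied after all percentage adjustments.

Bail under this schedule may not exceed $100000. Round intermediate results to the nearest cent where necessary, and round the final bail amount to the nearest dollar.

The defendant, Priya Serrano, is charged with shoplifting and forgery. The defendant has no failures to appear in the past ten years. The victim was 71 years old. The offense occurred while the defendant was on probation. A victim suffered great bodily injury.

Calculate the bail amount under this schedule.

$67461

Base amounts from the schedule: shoplifting $3100; forgery $28800.
Stacking rule: sum of all bases. $3100 + $28800 = $31900.
Offense involved a victim aged 65 or older (+40%): $31900 × 1.4 = $44660.
No failures to appear in the past ten years (−15%): $44660 × 0.85 = $37961.
Offense committed while on probation or parole (+$9250 flat): $37961 + $9250 = $47211.
Victim suffered great bodily injury (+$20250 flat): $47211 + $20250 = $67461.
$67461 is within the $100000 maximum.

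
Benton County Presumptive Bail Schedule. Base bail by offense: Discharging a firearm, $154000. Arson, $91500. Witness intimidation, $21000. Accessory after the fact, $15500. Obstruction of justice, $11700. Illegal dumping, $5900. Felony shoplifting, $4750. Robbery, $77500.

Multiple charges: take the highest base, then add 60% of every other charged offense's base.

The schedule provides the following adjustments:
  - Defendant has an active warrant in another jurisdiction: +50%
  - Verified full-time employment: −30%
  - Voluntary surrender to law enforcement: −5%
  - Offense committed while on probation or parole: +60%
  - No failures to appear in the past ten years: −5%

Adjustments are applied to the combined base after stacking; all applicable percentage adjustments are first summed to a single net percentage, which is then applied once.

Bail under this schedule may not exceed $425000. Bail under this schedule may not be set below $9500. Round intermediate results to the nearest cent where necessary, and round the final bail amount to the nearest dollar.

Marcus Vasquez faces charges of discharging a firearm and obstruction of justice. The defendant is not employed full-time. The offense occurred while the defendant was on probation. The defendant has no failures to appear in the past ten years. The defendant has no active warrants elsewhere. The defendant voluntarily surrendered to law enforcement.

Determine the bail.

$241530

Base amounts from the schedule: discharging a firearm $154000; obstruction of justice $11700.
Stacking rule: highest base plus 60% of each additional charge. Highest is discharging a firearm at $154000. Additional: $11700 × 60% = $7020. Combined base = $154000 + $7020 = $161020.
Net percentage adjustment: −5% +60% −5% = +50%. $161020 × 1.5 = $241530.
$241530 is within the $425000 maximum.
$241530 is at or above the $9500 minimum.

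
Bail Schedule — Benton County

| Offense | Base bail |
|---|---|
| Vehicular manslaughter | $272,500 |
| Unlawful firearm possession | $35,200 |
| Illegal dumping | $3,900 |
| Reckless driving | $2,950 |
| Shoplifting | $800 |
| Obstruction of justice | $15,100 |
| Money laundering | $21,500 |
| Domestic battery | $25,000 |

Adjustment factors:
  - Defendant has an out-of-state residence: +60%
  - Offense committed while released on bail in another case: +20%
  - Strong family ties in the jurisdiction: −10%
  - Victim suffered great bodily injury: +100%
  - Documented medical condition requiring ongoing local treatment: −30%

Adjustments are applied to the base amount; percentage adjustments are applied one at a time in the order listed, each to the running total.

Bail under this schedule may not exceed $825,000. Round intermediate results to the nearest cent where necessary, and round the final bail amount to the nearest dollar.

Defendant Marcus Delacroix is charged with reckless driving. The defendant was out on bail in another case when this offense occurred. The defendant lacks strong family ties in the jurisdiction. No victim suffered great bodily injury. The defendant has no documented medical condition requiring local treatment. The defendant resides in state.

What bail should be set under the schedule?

$3,540

Base amounts from the schedule: reckless driving $2,950.
Single charge. Combined base = $2,950.
Offense committed while released on bail in another case (+20%): $2,950 × 1.2 = $3,540.
$3,540 is within the $825,000 maximum.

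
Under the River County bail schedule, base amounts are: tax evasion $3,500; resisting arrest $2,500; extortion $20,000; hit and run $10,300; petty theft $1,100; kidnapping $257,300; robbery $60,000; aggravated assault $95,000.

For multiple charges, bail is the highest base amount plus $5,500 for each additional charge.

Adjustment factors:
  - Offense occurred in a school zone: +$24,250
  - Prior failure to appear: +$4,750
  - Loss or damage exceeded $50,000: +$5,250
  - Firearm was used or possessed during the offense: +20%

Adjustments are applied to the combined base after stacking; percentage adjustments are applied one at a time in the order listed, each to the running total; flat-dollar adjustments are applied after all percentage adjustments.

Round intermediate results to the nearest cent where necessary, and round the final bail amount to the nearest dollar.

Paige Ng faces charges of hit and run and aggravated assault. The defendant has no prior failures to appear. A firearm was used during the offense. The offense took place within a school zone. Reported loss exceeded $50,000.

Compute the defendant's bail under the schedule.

Base amounts from the schedule: hit and run $10,300; aggravated assault $95,000.
Stacking rule: highest base plus $5,500 per additional charge. Highest is aggravated assault at $95,000; 1 additional charge → +$5,500. Combined base = $100,500.
Firearm was used or possessed during the offense (+20%): $100,500 × 1.2 = $120,600.
Offense occurred in a school zone (+$24,250 flat): $120,600 + $24,250 = $144,850.
Loss or damage exceeded $50,000 (+$5,250 flat): $144,850 + $5,250 = $150,100.

$150,100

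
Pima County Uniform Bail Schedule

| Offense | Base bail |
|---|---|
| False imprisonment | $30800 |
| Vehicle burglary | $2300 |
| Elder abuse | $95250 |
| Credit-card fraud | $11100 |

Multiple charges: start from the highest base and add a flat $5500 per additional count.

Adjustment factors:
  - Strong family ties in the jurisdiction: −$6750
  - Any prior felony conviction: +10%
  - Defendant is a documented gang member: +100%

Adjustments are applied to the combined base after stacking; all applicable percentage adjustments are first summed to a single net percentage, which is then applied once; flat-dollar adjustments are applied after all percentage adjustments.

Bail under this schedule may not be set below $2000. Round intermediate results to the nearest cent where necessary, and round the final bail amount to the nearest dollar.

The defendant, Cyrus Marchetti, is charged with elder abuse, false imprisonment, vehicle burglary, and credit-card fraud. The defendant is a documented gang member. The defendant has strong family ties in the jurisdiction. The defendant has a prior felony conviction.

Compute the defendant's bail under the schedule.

Base amounts from the schedule: elder abuse $95250; false imprisonment $30800; vehicle burglary $2300; credit-card fraud $11100.
Stacking rule: highest base plus $5500 per additional charge. Highest is elder abuse at $95250; 3 additional charges → +$16500. Combined base = $111750.
Net percentage adjustment: +10% +100% = +110%. $111750 × 2.1 = $234675.
Strong family ties in the jurisdiction (−$6750 flat): $234675 − $6750 = $227925.
$227925 is at or above the $2000 minimum.

$227925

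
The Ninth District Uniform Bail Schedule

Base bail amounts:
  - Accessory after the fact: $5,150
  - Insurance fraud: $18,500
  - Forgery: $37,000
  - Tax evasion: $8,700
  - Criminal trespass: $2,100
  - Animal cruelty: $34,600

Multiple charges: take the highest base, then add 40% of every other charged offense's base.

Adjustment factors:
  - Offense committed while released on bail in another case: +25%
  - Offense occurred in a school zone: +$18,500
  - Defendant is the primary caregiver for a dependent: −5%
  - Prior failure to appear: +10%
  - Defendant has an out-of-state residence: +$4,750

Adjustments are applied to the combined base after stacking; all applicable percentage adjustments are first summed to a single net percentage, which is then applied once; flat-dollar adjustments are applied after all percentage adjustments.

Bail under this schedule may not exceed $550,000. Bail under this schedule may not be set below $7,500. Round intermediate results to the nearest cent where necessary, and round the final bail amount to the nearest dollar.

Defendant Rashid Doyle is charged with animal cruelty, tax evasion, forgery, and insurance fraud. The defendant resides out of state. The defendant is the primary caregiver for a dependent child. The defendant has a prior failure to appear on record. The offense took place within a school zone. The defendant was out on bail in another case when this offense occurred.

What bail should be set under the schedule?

Base amounts from the schedule: animal cruelty $34,600; tax evasion $8,700; forgery $37,000; insurance fraud $18,500.
Stacking rule: highest base plus 40% of each additional charge. Highest is forgery at $37,000. Additional: $34,600 × 40% = $13,840; $8,700 × 40% = $3,480; $18,500 × 40% = $7,400. Combined base = $37,000 + $24,720 = $61,720.
Net percentage adjustment: +25% −5% +10% = +30%. $61,720 × 1.3 = $80,236.
Offense occurred in a school zone (+$18,500 flat): $80,236 + $18,500 = $98,736.
Defendant has an out-of-state residence (+$4,750 flat): $98,736 + $4,750 = $103,486.
$103,486 is within the $550,000 maximum.
$103,486 is at or above the $7,500 minimum.

$103,486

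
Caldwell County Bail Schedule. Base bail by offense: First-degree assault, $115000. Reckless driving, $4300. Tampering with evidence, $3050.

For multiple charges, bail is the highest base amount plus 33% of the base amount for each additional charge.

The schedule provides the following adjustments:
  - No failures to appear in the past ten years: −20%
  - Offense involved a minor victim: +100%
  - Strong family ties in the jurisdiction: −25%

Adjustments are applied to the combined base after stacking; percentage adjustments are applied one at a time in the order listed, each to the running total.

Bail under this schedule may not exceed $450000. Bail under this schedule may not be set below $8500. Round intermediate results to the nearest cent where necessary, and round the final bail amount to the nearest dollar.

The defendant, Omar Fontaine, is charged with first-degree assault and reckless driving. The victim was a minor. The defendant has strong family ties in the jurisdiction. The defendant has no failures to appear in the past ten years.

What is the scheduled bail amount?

Base amounts from the schedule: first-degree assault $115000; reckless driving $4300.
Stacking rule: highest base plus 33% of each additional charge. Highest is first-degree assault at $115000. Additional: $4300 × 33% = $1419. Combined base = $115000 + $1419 = $116419.
No failures to appear in the past ten years (−20%): $116419 × 0.8 = $93135.20.
Offense involved a minor victim (+100%): $93135.20 × 2 = $186270.40.
Strong family ties in the jurisdiction (−25%): $186270.40 × 0.75 = $139702.80.
$139702.80 is within the $450000 maximum.
$139702.80 is at or above the $8500 minimum.
Rounded to the nearest dollar: $139703.

$139703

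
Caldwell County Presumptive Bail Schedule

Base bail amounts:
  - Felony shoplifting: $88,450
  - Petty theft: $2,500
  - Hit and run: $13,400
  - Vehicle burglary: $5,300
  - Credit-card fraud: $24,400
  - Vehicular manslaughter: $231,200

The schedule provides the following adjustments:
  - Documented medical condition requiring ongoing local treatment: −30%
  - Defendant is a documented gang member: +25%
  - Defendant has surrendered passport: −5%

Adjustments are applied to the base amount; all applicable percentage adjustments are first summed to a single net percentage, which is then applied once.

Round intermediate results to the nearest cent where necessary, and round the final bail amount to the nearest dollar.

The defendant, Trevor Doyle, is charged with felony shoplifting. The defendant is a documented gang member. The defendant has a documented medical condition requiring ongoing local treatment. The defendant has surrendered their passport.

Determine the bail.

$79,605

Base amounts from the schedule: felony shoplifting $88,450.
Single charge. Combined base = $88,450.
Net percentage adjustment: −30% +25% −5% = −10%. $88,450 × 0.9 = $79,605.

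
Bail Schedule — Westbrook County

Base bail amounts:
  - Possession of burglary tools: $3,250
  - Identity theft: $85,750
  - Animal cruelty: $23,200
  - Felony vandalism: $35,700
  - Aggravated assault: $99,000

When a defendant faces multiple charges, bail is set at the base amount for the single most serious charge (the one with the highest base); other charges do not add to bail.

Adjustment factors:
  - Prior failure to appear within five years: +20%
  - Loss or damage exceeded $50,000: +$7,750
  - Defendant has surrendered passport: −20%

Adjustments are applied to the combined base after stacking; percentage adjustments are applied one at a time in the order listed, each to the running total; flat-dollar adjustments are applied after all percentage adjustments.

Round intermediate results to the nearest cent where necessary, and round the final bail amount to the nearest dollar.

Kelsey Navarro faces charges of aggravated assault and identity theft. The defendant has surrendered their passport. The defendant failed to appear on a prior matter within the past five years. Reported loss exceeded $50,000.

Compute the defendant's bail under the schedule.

Base amounts from the schedule: aggravated assault $99,000; identity theft $85,750.
Stacking rule: use the highest base only. Highest is aggravated assault at $99,000. Combined base = $99,000.
Prior failure to appear within five years (+20%): $99,000 × 1.2 = $118,800.
Defendant has surrendered passport (−20%): $118,800 × 0.8 = $95,040.
Loss or damage exceeded $50,000 (+$7,750 flat): $95,040 + $7,750 = $102,790.

$102,790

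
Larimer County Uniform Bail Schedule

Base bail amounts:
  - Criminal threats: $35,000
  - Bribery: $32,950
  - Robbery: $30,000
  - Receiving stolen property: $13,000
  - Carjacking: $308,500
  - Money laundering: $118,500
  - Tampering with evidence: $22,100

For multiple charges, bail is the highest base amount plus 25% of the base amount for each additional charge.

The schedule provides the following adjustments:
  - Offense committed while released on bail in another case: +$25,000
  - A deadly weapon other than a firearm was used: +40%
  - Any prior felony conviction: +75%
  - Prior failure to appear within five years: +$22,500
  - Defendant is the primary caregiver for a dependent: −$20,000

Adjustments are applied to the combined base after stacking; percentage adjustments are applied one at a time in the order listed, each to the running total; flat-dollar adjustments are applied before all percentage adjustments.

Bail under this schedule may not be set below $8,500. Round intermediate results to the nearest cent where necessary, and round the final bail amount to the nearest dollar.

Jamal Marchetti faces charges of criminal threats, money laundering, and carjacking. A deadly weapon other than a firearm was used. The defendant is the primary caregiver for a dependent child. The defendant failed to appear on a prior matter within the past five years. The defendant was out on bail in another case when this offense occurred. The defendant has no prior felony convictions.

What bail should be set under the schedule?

$524,125

Base amounts from the schedule: criminal threats $35,000; money laundering $118,500; carjacking $308,500.
Stacking rule: highest base plus 25% of each additional charge. Highest is carjacking at $308,500. Additional: $35,000 × 25% = $8,750; $118,500 × 25% = $29,625. Combined base = $308,500 + $38,375 = $346,875.
Offense committed while released on bail in another case (+$25,000 flat): $346,875 + $25,000 = $371,875.
Prior failure to appear within five years (+$22,500 flat): $371,875 + $22,500 = $394,375.
Defendant is the primary caregiver for a dependent (−$20,000 flat): $394,375 − $20,000 = $374,375.
A deadly weapon other than a firearm was used (+40%): $374,375 × 1.4 = $524,125.
$524,125 is at or above the $8,500 minimum.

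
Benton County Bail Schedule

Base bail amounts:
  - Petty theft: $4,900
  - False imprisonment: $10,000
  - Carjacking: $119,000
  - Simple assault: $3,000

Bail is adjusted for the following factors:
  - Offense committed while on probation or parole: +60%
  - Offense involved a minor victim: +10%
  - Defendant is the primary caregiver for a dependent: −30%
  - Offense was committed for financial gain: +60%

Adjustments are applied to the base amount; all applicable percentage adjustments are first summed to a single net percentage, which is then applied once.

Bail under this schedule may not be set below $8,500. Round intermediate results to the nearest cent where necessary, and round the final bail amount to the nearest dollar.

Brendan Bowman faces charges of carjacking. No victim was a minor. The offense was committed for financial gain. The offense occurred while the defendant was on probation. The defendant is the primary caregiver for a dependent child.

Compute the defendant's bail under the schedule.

$226,100

Base amounts from the schedule: carjacking $119,000.
Single charge. Combined base = $119,000.
Net percentage adjustment: +60% −30% +60% = +90%. $119,000 × 1.9 = $226,100.
$226,100 is at or above the $8,500 minimum.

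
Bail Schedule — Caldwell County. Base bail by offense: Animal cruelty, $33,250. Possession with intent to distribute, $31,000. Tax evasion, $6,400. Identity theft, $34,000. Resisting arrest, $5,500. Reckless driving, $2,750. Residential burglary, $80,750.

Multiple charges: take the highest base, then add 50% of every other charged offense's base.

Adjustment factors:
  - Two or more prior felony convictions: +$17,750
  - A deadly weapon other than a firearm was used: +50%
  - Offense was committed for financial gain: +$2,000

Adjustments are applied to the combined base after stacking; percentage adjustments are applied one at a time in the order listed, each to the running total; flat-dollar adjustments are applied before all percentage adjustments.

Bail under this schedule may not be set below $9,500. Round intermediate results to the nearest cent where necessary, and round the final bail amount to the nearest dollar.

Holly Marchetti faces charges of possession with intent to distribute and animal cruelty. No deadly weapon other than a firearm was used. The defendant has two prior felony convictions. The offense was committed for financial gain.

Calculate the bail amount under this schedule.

Base amounts from the schedule: possession with intent to distribute $31,000; animal cruelty $33,250.
Stacking rule: highest base plus 50% of each additional charge. Highest is animal cruelty at $33,250. Additional: $31,000 × 50% = $15,500. Combined base = $33,250 + $15,500 = $48,750.
Two or more prior felony convictions (+$17,750 flat): $48,750 + $17,750 = $66,500.
Offense was committed for financial gain (+$2,000 flat): $66,500 + $2,000 = $68,500.
$68,500 is at or above the $9,500 minimum.

$68,500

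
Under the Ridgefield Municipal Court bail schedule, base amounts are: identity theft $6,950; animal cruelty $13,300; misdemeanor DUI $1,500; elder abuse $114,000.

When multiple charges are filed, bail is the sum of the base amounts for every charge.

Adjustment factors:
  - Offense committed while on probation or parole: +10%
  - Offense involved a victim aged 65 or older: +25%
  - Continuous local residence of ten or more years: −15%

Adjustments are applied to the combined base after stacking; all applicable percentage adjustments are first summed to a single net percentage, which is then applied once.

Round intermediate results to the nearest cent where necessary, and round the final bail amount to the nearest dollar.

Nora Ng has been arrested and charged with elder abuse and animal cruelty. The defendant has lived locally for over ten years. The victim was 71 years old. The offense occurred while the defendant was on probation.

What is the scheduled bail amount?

$152,760

Base amounts from the schedule: elder abuse $114,000; animal cruelty $13,300.
Stacking rule: sum of all bases. $114,000 + $13,300 = $127,300.
Net percentage adjustment: +10% +25% −15% = +20%. $127,300 × 1.2 = $152,760.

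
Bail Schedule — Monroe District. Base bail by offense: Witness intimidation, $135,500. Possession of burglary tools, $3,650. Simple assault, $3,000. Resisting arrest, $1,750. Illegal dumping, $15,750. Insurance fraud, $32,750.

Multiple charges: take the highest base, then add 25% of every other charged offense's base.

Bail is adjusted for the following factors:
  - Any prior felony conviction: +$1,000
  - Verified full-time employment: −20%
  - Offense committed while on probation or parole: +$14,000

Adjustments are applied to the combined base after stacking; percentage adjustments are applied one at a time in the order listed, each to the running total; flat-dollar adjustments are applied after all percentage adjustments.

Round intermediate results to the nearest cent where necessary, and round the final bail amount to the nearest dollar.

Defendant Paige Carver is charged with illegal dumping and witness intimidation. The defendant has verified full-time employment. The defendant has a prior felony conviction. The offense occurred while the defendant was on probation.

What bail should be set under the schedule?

$126,550

Base amounts from the schedule: illegal dumping $15,750; witness intimidation $135,500.
Stacking rule: highest base plus 25% of each additional charge. Highest is witness intimidation at $135,500. Additional: $15,750 × 25% = $3,937.50. Combined base = $135,500 + $3,937.50 = $139,437.50.
Verified full-time employment (−20%): $139,437.50 × 0.8 = $111,550.
Any prior felony conviction (+$1,000 flat): $111,550 + $1,000 = $112,550.
Offense committed while on probation or parole (+$14,000 flat): $112,550 + $14,000 = $126,550.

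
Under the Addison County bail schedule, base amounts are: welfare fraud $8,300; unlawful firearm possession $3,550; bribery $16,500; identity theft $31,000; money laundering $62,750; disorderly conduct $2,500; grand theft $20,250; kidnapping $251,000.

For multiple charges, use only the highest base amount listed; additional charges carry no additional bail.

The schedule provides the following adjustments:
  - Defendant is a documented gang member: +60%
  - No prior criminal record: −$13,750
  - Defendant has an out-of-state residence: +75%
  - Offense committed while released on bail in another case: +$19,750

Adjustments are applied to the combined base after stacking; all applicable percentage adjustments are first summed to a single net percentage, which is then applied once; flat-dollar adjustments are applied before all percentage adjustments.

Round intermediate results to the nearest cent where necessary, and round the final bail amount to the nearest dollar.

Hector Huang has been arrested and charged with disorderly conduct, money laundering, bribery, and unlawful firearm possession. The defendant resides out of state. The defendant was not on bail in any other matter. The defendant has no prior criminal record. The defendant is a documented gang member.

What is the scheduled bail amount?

Base amounts from the schedule: disorderly conduct $2,500; money laundering $62,750; bribery $16,500; unlawful firearm possession $3,550.
Stacking rule: use the highest base only. Highest is money laundering at $62,750. Combined base = $62,750.
No prior criminal record (−$13,750 flat): $62,750 − $13,750 = $49,000.
Net percentage adjustment: +60% +75% = +135%. $49,000 × 2.35 = $115,150.

$115,150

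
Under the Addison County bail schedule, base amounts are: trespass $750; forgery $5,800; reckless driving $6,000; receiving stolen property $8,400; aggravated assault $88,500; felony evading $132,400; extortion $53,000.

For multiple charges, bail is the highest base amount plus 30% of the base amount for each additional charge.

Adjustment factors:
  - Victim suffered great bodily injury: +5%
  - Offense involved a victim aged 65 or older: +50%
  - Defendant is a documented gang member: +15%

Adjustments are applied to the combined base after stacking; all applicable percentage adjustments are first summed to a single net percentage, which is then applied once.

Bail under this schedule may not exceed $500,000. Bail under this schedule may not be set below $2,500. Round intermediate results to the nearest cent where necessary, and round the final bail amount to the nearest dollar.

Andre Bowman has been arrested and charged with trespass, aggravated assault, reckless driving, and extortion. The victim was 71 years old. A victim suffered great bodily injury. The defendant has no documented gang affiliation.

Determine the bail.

Base amounts from the schedule: trespass $750; aggravated assault $88,500; reckless driving $6,000; extortion $53,000.
Stacking rule: highest base plus 30% of each additional charge. Highest is aggravated assault at $88,500. Additional: $750 × 30% = $225; $6,000 × 30% = $1,800; $53,000 × 30% = $15,900. Combined base = $88,500 + $17,925 = $106,425.
Net percentage adjustment: +5% +50% = +55%. $106,425 × 1.55 = $164,958.75.
$164,958.75 is within the $500,000 maximum.
$164,958.75 is at or above the $2,500 minimum.
Rounded to the nearest dollar: $164,959.

$164,959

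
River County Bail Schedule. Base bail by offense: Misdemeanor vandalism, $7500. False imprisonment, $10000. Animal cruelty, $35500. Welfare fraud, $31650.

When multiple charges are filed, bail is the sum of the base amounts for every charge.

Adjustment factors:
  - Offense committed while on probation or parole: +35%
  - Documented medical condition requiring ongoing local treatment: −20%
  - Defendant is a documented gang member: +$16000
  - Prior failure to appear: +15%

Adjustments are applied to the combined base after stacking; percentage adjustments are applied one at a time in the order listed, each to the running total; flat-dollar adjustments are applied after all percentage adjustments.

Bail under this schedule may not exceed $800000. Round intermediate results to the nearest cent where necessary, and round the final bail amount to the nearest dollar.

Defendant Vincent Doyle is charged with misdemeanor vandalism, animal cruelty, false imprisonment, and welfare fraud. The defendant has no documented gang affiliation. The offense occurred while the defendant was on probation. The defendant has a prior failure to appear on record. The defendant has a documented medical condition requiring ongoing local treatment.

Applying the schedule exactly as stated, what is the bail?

Base amounts from the schedule: misdemeanor vandalism $7500; animal cruelty $35500; false imprisonment $10000; welfare fraud $31650.
Stacking rule: sum of all bases. $7500 + $35500 + $10000 + $31650 = $84650.
Offense committed while on probation or parole (+35%): $84650 × 1.35 = $114277.50.
Documented medical condition requiring ongoing local treatment (−20%): $114277.50 × 0.8 = $91422.
Prior failure to appear (+15%): $91422 × 1.15 = $105135.30.
$105135.30 is within the $800000 maximum.
Rounded to the nearest dollar: $105135.

$105135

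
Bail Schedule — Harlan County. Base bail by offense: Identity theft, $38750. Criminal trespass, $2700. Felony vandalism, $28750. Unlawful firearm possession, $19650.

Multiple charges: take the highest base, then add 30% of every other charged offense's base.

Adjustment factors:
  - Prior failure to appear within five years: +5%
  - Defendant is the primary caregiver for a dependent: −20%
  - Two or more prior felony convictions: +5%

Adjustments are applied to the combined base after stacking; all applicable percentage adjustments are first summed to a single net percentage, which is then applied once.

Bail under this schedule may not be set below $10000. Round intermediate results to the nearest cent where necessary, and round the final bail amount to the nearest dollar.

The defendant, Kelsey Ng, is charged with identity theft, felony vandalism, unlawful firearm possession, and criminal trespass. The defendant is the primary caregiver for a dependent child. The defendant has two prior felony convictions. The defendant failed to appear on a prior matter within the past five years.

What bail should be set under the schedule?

Base amounts from the schedule: identity theft $38750; felony vandalism $28750; unlawful firearm possession $19650; criminal trespass $2700.
Stacking rule: highest base plus 30% of each additional charge. Highest is identity theft at $38750. Additional: $28750 × 30% = $8625; $19650 × 30% = $5895; $2700 × 30% = $810. Combined base = $38750 + $15330 = $54080.
Net percentage adjustment: +5% −20% +5% = −10%. $54080 × 0.9 = $48672.
$48672 is at or above the $10000 minimum.

$48672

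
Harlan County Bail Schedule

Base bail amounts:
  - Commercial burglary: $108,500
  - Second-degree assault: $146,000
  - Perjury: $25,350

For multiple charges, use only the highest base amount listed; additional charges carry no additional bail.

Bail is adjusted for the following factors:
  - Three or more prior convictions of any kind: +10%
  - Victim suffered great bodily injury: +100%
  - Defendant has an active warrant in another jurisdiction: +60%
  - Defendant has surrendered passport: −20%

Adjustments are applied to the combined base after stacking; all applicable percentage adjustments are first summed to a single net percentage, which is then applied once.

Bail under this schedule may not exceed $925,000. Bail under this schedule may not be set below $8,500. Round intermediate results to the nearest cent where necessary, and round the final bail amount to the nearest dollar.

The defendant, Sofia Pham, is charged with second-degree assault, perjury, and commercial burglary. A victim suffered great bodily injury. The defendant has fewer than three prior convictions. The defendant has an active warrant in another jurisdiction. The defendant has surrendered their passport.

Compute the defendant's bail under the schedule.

$350,400

Base amounts from the schedule: second-degree assault $146,000; perjury $25,350; commercial burglary $108,500.
Stacking rule: use the highest base only. Highest is second-degree assault at $146,000. Combined base = $146,000.
Net percentage adjustment: +100% +60% −20% = +140%. $146,000 × 2.4 = $350,400.
$350,400 is within the $925,000 maximum.
$350,400 is at or above the $8,500 minimum.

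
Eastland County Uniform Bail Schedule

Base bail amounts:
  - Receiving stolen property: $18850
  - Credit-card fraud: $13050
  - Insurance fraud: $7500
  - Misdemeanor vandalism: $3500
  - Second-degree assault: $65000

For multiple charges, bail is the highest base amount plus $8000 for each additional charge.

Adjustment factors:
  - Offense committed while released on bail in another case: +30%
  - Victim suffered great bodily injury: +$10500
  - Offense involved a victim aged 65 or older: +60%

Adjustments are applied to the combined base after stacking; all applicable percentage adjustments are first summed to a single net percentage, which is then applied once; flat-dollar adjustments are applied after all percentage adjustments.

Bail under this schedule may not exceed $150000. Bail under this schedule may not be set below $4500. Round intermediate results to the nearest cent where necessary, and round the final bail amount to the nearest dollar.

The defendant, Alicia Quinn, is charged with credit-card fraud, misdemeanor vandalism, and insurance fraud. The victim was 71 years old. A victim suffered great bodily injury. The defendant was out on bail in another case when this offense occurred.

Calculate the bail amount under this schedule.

Base amounts from the schedule: credit-card fraud $13050; misdemeanor vandalism $3500; insurance fraud $7500.
Stacking rule: highest base plus $8000 per additional charge. Highest is credit-card fraud at $13050; 2 additional charges → +$16000. Combined base = $29050.
Net percentage adjustment: +30% +60% = +90%. $29050 × 1.9 = $55195.
Victim suffered great bodily injury (+$10500 flat): $55195 + $10500 = $65695.
$65695 is within the $150000 maximum.
$65695 is at or above the $4500 minimum.

$65695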